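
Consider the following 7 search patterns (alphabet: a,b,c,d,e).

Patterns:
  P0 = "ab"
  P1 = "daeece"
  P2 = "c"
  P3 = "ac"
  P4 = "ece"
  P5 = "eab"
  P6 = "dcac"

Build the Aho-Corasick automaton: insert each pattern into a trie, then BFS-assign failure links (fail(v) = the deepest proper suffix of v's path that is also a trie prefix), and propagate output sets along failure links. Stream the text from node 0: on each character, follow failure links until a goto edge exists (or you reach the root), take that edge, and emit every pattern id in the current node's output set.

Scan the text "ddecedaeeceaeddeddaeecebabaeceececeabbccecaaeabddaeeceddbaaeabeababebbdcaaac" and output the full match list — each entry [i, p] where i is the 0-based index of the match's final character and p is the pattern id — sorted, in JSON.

Build automaton:
Trie (insert patterns):
  0='ε' goto a→1 c→9 d→3 e→11
  1='a' goto b→2 c→10
  2='ab' goto ·  ←P0
  3='d' goto a→4 c→16
  4='da' goto e→5
  5='dae' goto e→6
  6='daee' goto c→7
  7='daeec' goto e→8
  8='daeece' goto ·  ←P1
  9='c' goto ·  ←P2
  10='ac' goto ·  ←P3
  11='e' goto a→14 c→12
  12='ec' goto e→13
  13='ece' goto ·  ←P4
  14='ea' goto b→15
  15='eab' goto ·  ←P5
  16='dc' goto a→17
  17='dca' goto c→18
  18='dcac' goto ·  ←P6

Failure links (BFS by depth):
  fail(1) 'a': from fail(0)=0 chase 'a': 0 ⇒ 0;  out=∅∪out(0)=∅
  fail(3) 'd': from fail(0)=0 chase 'd': 0 ⇒ 0;  out=∅∪out(0)=∅
  fail(9) 'c': from fail(0)=0 chase 'c': 0 ⇒ 0;  out={2}∪out(0)={2}
  fail(11) 'e': from fail(0)=0 chase 'e': 0 ⇒ 0;  out=∅∪out(0)=∅
  fail(2) 'ab': from fail(1)=0 chase 'b': 0 ⇒ 0;  out={0}∪out(0)={0}
  fail(4) 'da': from fail(3)=0 chase 'a': 0 ⇒ 1;  out=∅∪out(1)=∅
  fail(10) 'ac': from fail(1)=0 chase 'c': 0 ⇒ 9;  out={3}∪out(9)={2,3}
  fail(12) 'ec': from fail(11)=0 chase 'c': 0 ⇒ 9;  out=∅∪out(9)={2}
  fail(14) 'ea': from fail(11)=0 chase 'a': 0 ⇒ 1;  out=∅∪out(1)=∅
  fail(16) 'dc': from fail(3)=0 chase 'c': 0 ⇒ 9;  out=∅∪out(9)={2}
  fail(5) 'dae': from fail(4)=1 chase 'e': 1→0 ⇒ 11;  out=∅∪out(11)=∅
  fail(13) 'ece': from fail(12)=9 chase 'e': 9→0 ⇒ 11;  out={4}∪out(11)={4}
  fail(15) 'eab': from fail(14)=1 chase 'b': 1 ⇒ 2;  out={5}∪out(2)={0,5}
  fail(17) 'dca': from fail(16)=9 chase 'a': 9→0 ⇒ 1;  out=∅∪out(1)=∅
  fail(6) 'daee': from fail(5)=11 chase 'e': 11→0 ⇒ 11;  out=∅∪out(11)=∅
  fail(18) 'dcac': from fail(17)=1 chase 'c': 1 ⇒ 10;  out={6}∪out(10)={2,3,6}
  fail(7) 'daeec': from fail(6)=11 chase 'c': 11 ⇒ 12;  out=∅∪out(12)={2}
  fail(8) 'daeece': from fail(7)=12 chase 'e': 12 ⇒ 13;  out={1}∪out(13)={1,4}

Scan:
[0] read 'd'  n0⇒n3
[1] read 'd'  n3⇒n3 (via fail)
[2] read 'e'  n3⇒n11 (via fail)
[3] read 'c'  n11⇒n12  emit P2@[3:3]
[4] read 'e'  n12⇒n13  emit P4@[2:4]
[5] read 'd'  n13⇒n3 (via fail)
[6] read 'a'  n3⇒n4
[7] read 'e'  n4⇒n5
[8] read 'e'  n5⇒n6
[9] read 'c'  n6⇒n7  emit P2@[9:9]
[10] read 'e'  n7⇒n8  emit P1@[5:10],P4@[8:10]
[11] read 'a'  n8⇒n14 (via fail)
[12] read 'e'  n14⇒n11 (via fail)
[13] read 'd'  n11⇒n3 (via fail)
[14] read 'd'  n3⇒n3 (via fail)
[15] read 'e'  n3⇒n11 (via fail)
[16] read 'd'  n11⇒n3 (via fail)
[17] read 'd'  n3⇒n3 (via fail)
[18] read 'a'  n3⇒n4
[19] read 'e'  n4⇒n5
[20] read 'e'  n5⇒n6
[21] read 'c'  n6⇒n7  emit P2@[21:21]
[22] read 'e'  n7⇒n8  emit P1@[17:22],P4@[20:22]
[23] read 'b'  n8⇒n0 (via fail)
[24] read 'a'  n0⇒n1
[25] read 'b'  n1⇒n2  emit P0@[24:25]
[26] read 'a'  n2⇒n1 (via fail)
[27] read 'e'  n1⇒n11 (via fail)
[28] read 'c'  n11⇒n12  emit P2@[28:28]
[29] read 'e'  n12⇒n13  emit P4@[27:29]
[30] read 'e'  n13⇒n11 (via fail)
[31] read 'c'  n11⇒n12  emit P2@[31:31]
[32] read 'e'  n12⇒n13  emit P4@[30:32]
[33] read 'c'  n13⇒n12 (via fail)  emit P2@[33:33]
[34] read 'e'  n12⇒n13  emit P4@[32:34]
[35] read 'a'  n13⇒n14 (via fail)
[36] read 'b'  n14⇒n15  emit P0@[35:36],P5@[34:36]
[37] read 'b'  n15⇒n0 (via fail)
[38] read 'c'  n0⇒n9  emit P2@[38:38]
[39] read 'c'  n9⇒n9 (via fail)  emit P2@[39:39]
[40] read 'e'  n9⇒n11 (via fail)
[41] read 'c'  n11⇒n12  emit P2@[41:41]
[42] read 'a'  n12⇒n1 (via fail)
[43] read 'a'  n1⇒n1 (via fail)
[44] read 'e'  n1⇒n11 (via fail)
[45] read 'a'  n11⇒n14
[46] read 'b'  n14⇒n15  emit P0@[45:46],P5@[44:46]
[47] read 'd'  n15⇒n3 (via fail)
[48] read 'd'  n3⇒n3 (via fail)
[49] read 'a'  n3⇒n4
[50] read 'e'  n4⇒n5
[51] read 'e'  n5⇒n6
[52] read 'c'  n6⇒n7  emit P2@[52:52]
[53] read 'e'  n7⇒n8  emit P1@[48:53],P4@[51:53]
[54] read 'd'  n8⇒n3 (via fail)
[55] read 'd'  n3⇒n3 (via fail)
[56] read 'b'  n3⇒n0 (via fail)
[57] read 'a'  n0⇒n1
[58] read 'a'  n1⇒n1 (via fail)
[59] read 'e'  n1⇒n11 (via fail)
[60] read 'a'  n11⇒n14
[61] read 'b'  n14⇒n15  emit P0@[60:61],P5@[59:61]
[62] read 'e'  n15⇒n11 (via fail)
[63] read 'a'  n11⇒n14
[64] read 'b'  n14⇒n15  emit P0@[63:64],P5@[62:64]
[65] read 'a'  n15⇒n1 (via fail)
[66] read 'b'  n1⇒n2  emit P0@[65:66]
[67] read 'e'  n2⇒n11 (via fail)
[68] read 'b'  n11⇒n0 (via fail)
[69] read 'b'  n0⇒n0
[70] read 'd'  n0⇒n3
[71] read 'c'  n3⇒n16  emit P2@[71:71]
[72] read 'a'  n16⇒n17
[73] read 'a'  n17⇒n1 (via fail)
[74] read 'a'  n1⇒n1 (via fail)
[75] read 'c'  n1⇒n10  emit P2@[75:75],P3@[74:75]

All matches (sorted): [[3,2],[4,4],[9,2],[10,1],[10,4],[21,2],[22,1],[22,4],[25,0],[28,2],[29,4],[31,2],[32,4],[33,2],[34,4],[36,0],[36,5],[38,2],[39,2],[41,2],[46,0],[46,5],[52,2],[53,1],[53,4],[61,0],[61,5],[64,0],[64,5],[66,0],[71,2],[75,2],[75,3]]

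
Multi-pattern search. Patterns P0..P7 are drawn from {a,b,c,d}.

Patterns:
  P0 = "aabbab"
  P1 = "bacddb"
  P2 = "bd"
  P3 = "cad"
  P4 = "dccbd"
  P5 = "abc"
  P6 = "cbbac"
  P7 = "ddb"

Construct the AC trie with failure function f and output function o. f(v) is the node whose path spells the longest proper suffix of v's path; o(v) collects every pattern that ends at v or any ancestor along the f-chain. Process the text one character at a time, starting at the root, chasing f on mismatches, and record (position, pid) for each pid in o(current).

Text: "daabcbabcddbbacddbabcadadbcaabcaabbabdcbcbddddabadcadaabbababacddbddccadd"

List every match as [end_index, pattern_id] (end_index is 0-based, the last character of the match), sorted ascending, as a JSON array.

Build:
Trie (insert patterns):
  n0 'ε': a→1 b→7 c→14 d→17
  n1 'a': a→2 b→22
  n2 'aa': b→3
  n3 'aab': b→4
  n4 'aabb': a→5
  n5 'aabba': b→6
  n6 'aabbab': ·  ←P0
  n7 'b': a→8 d→13
  n8 'ba': c→9
  n9 'bac': d→10
  n10 'bacd': d→11
  n11 'bacdd': b→12
  n12 'bacddb': ·  ←P1
  n13 'bd': ·  ←P2
  n14 'c': a→15 b→24
  n15 'ca': d→16
  n16 'cad': ·  ←P3
  n17 'd': c→18 d→28
  n18 'dc': c→19
  n19 'dcc': b→20
  n20 'dccb': d→21
  n21 'dccbd': ·  ←P4
  n22 'ab': c→23
  n23 'abc': ·  ←P5
  n24 'cb': b→25
  n25 'cbb': a→26
  n26 'cbba': c→27
  n27 'cbbac': ·  ←P6
  n28 'dd': b→29
  n29 'ddb': ·  ←P7

Failure links (BFS by depth):
  n1('a'): parent n0 fail=0; on 'a' 0 → fail=0;  out ∅∪∅=∅
  n7('b'): parent n0 fail=0; on 'b' 0 → fail=0;  out ∅∪∅=∅
  n14('c'): parent n0 fail=0; on 'c' 0 → fail=0;  out ∅∪∅=∅
  n17('d'): parent n0 fail=0; on 'd' 0 → fail=0;  out ∅∪∅=∅
  n2('aa'): parent n1 fail=0; on 'a' 0 → fail=1;  out ∅∪∅=∅
  n8('ba'): parent n7 fail=0; on 'a' 0 → fail=1;  out ∅∪∅=∅
  n13('bd'): parent n7 fail=0; on 'd' 0 → fail=17;  out {2}∪∅={2}
  n15('ca'): parent n14 fail=0; on 'a' 0 → fail=1;  out ∅∪∅=∅
  n18('dc'): parent n17 fail=0; on 'c' 0 → fail=14;  out ∅∪∅=∅
  n22('ab'): parent n1 fail=0; on 'b' 0 → fail=7;  out ∅∪∅=∅
  n24('cb'): parent n14 fail=0; on 'b' 0 → fail=7;  out ∅∪∅=∅
  n28('dd'): parent n17 fail=0; on 'd' 0 → fail=17;  out ∅∪∅=∅
  n3('aab'): parent n2 fail=1; on 'b' 1 → fail=22;  out ∅∪∅=∅
  n9('bac'): parent n8 fail=1; on 'c' 1→0 → fail=14;  out ∅∪∅=∅
  n16('cad'): parent n15 fail=1; on 'd' 1→0 → fail=17;  out {3}∪∅={3}
  n19('dcc'): parent n18 fail=14; on 'c' 14→0 → fail=14;  out ∅∪∅=∅
  n23('abc'): parent n22 fail=7; on 'c' 7→0 → fail=14;  out {5}∪∅={5}
  n25('cbb'): parent n24 fail=7; on 'b' 7→0 → fail=7;  out ∅∪∅=∅
  n29('ddb'): parent n28 fail=17; on 'b' 17→0 → fail=7;  out {7}∪∅={7}
  n4('aabb'): parent n3 fail=22; on 'b' 22→7→0 → fail=7;  out ∅∪∅=∅
  n10('bacd'): parent n9 fail=14; on 'd' 14→0 → fail=17;  out ∅∪∅=∅
  n20('dccb'): parent n19 fail=14; on 'b' 14 → fail=24;  out ∅∪∅=∅
  n26('cbba'): parent n25 fail=7; on 'a' 7 → fail=8;  out ∅∪∅=∅
  n5('aabba'): parent n4 fail=7; on 'a' 7 → fail=8;  out ∅∪∅=∅
  n11('bacdd'): parent n10 fail=17; on 'd' 17 → fail=28;  out ∅∪∅=∅
  n21('dccbd'): parent n20 fail=24; on 'd' 24→7 → fail=13;  out {4}∪{2}={2,4}
  n27('cbbac'): parent n26 fail=8; on 'c' 8 → fail=9;  out {6}∪∅={6}
  n6('aabbab'): parent n5 fail=8; on 'b' 8→1 → fail=22;  out {0}∪∅={0}
  n12('bacddb'): parent n11 fail=28; on 'b' 28 → fail=29;  out {1}∪{7}={1,7}

Scan:
pos 0 'd': at 17
pos 1 'a': at 1 (via fail)
pos 2 'a': at 2
pos 3 'b': at 3
pos 4 'c': at 23 (via fail)  ** P5@[2:4]
pos 5 'b': at 24 (via fail)
pos 6 'a': at 8 (via fail)
pos 7 'b': at 22 (via fail)
pos 8 'c': at 23  ** P5@[6:8]
pos 9 'd': at 17 (via fail)
pos 10 'd': at 28
pos 11 'b': at 29  ** P7@[9:11]
pos 12 'b': at 7 (via fail)
pos 13 'a': at 8
pos 14 'c': at 9
pos 15 'd': at 10
pos 16 'd': at 11
pos 17 'b': at 12  ** P1@[12:17],P7@[15:17]
pos 18 'a': at 8 (via fail)
pos 19 'b': at 22 (via fail)
pos 20 'c': at 23  ** P5@[18:20]
pos 21 'a': at 15 (via fail)
pos 22 'd': at 16  ** P3@[20:22]
pos 23 'a': at 1 (via fail)
pos 24 'd': at 17 (via fail)
pos 25 'b': at 7 (via fail)
pos 26 'c': at 14 (via fail)
pos 27 'a': at 15
pos 28 'a': at 2 (via fail)
pos 29 'b': at 3
pos 30 'c': at 23 (via fail)  ** P5@[28:30]
pos 31 'a': at 15 (via fail)
pos 32 'a': at 2 (via fail)
pos 33 'b': at 3
pos 34 'b': at 4
pos 35 'a': at 5
pos 36 'b': at 6  ** P0@[31:36]
pos 37 'd': at 13 (via fail)  ** P2@[36:37]
pos 38 'c': at 18 (via fail)
pos 39 'b': at 24 (via fail)
pos 40 'c': at 14 (via fail)
pos 41 'b': at 24
pos 42 'd': at 13 (via fail)  ** P2@[41:42]
pos 43 'd': at 28 (via fail)
pos 44 'd': at 28 (via fail)
pos 45 'd': at 28 (via fail)
pos 46 'a': at 1 (via fail)
pos 47 'b': at 22
pos 48 'a': at 8 (via fail)
pos 49 'd': at 17 (via fail)
pos 50 'c': at 18
pos 51 'a': at 15 (via fail)
pos 52 'd': at 16  ** P3@[50:52]
pos 53 'a': at 1 (via fail)
pos 54 'a': at 2
pos 55 'b': at 3
pos 56 'b': at 4
pos 57 'a': at 5
pos 58 'b': at 6  ** P0@[53:58]
pos 59 'a': at 8 (via fail)
pos 60 'b': at 22 (via fail)
pos 61 'a': at 8 (via fail)
pos 62 'c': at 9
pos 63 'd': at 10
pos 64 'd': at 11
pos 65 'b': at 12  ** P1@[60:65],P7@[63:65]
pos 66 'd': at 13 (via fail)  ** P2@[65:66]
pos 67 'd': at 28 (via fail)
pos 68 'c': at 18 (via fail)
pos 69 'c': at 19
pos 70 'a': at 15 (via fail)
pos 71 'd': at 16  ** P3@[69:71]
pos 72 'd': at 28 (via fail)

All matches (sorted): [[4,5],[8,5],[11,7],[17,1],[17,7],[20,5],[22,3],[30,5],[36,0],[37,2],[42,2],[52,3],[58,0],[65,1],[65,7],[66,2],[71,3]]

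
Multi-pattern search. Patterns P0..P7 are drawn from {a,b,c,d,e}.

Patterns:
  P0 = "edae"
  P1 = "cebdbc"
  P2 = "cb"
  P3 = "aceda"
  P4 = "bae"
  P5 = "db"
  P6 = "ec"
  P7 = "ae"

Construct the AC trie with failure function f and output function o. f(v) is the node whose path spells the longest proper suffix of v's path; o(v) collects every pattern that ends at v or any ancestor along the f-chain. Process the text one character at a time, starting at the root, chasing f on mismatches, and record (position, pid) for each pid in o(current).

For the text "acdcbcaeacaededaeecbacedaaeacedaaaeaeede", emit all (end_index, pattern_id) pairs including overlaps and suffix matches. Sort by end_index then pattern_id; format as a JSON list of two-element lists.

Build:
Trie (insert patterns):
  0='ε' goto a→12 b→17 c→5 d→20 e→1
  1='e' goto c→22 d→2
  2='ed' goto a→3
  3='eda' goto e→4
  4='edae' goto ·  [P0 ends]
  5='c' goto b→11 e→6
  6='ce' goto b→7
  7='ceb' goto d→8
  8='cebd' goto b→9
  9='cebdb' goto c→10
  10='cebdbc' goto ·  [P1 ends]
  11='cb' goto ·  [P2 ends]
  12='a' goto c→13 e→23
  13='ac' goto e→14
  14='ace' goto d→15
  15='aced' goto a→16
  16='aceda' goto ·  [P3 ends]
  17='b' goto a→18
  18='ba' goto e→19
  19='bae' goto ·  [P4 ends]
  20='d' goto b→21
  21='db' goto ·  [P5 ends]
  22='ec' goto ·  [P6 ends]
  23='ae' goto ·  [P7 ends]

Failure links (BFS by depth):
  n1('e'): parent n0 fail=0; on 'e' 0 → fail=0;  out ∅∪∅=∅
  n5('c'): parent n0 fail=0; on 'c' 0 → fail=0;  out ∅∪∅=∅
  n12('a'): parent n0 fail=0; on 'a' 0 → fail=0;  out ∅∪∅=∅
  n17('b'): parent n0 fail=0; on 'b' 0 → fail=0;  out ∅∪∅=∅
  n20('d'): parent n0 fail=0; on 'd' 0 → fail=0;  out ∅∪∅=∅
  n2('ed'): parent n1 fail=0; on 'd' 0 → fail=20;  out ∅∪∅=∅
  n6('ce'): parent n5 fail=0; on 'e' 0 → fail=1;  out ∅∪∅=∅
  n11('cb'): parent n5 fail=0; on 'b' 0 → fail=17;  out {2}∪∅={2}
  n13('ac'): parent n12 fail=0; on 'c' 0 → fail=5;  out ∅∪∅=∅
  n18('ba'): parent n17 fail=0; on 'a' 0 → fail=12;  out ∅∪∅=∅
  n21('db'): parent n20 fail=0; on 'b' 0 → fail=17;  out {5}∪∅={5}
  n22('ec'): parent n1 fail=0; on 'c' 0 → fail=5;  out {6}∪∅={6}
  n23('ae'): parent n12 fail=0; on 'e' 0 → fail=1;  out {7}∪∅={7}
  n3('eda'): parent n2 fail=20; on 'a' 20→0 → fail=12;  out ∅∪∅=∅
  n7('ceb'): parent n6 fail=1; on 'b' 1→0 → fail=17;  out ∅∪∅=∅
  n14('ace'): parent n13 fail=5; on 'e' 5 → fail=6;  out ∅∪∅=∅
  n19('bae'): parent n18 fail=12; on 'e' 12 → fail=23;  out {4}∪{7}={4,7}
  n4('edae'): parent n3 fail=12; on 'e' 12 → fail=23;  out {0}∪{7}={0,7}
  n8('cebd'): parent n7 fail=17; on 'd' 17→0 → fail=20;  out ∅∪∅=∅
  n15('aced'): parent n14 fail=6; on 'd' 6→1 → fail=2;  out ∅∪∅=∅
  n9('cebdb'): parent n8 fail=20; on 'b' 20 → fail=21;  out ∅∪{5}={5}
  n16('aceda'): parent n15 fail=2; on 'a' 2 → fail=3;  out {3}∪∅={3}
  n10('cebdbc'): parent n9 fail=21; on 'c' 21→17→0 → fail=5;  out {1}∪∅={1}

Text stream:
[0] read 'a'  n0⇒n12
[1] read 'c'  n12⇒n13
[2] read 'd'  n13⇒n20 (fail-walked)
[3] read 'c'  n20⇒n5 (fail-walked)
[4] read 'b'  n5⇒n11  emit P2@[3:4]
[5] read 'c'  n11⇒n5 (fail-walked)
[6] read 'a'  n5⇒n12 (fail-walked)
[7] read 'e'  n12⇒n23  emit P7@[6:7]
[8] read 'a'  n23⇒n12 (fail-walked)
[9] read 'c'  n12⇒n13
[10] read 'a'  n13⇒n12 (fail-walked)
[11] read 'e'  n12⇒n23  emit P7@[10:11]
[12] read 'd'  n23⇒n2 (fail-walked)
[13] read 'e'  n2⇒n1 (fail-walked)
[14] read 'd'  n1⇒n2
[15] read 'a'  n2⇒n3
[16] read 'e'  n3⇒n4  emit P0@[13:16],P7@[15:16]
[17] read 'e'  n4⇒n1 (fail-walked)
[18] read 'c'  n1⇒n22  emit P6@[17:18]
[19] read 'b'  n22⇒n11 (fail-walked)  emit P2@[18:19]
[20] read 'a'  n11⇒n18 (fail-walked)
[21] read 'c'  n18⇒n13 (fail-walked)
[22] read 'e'  n13⇒n14
[23] read 'd'  n14⇒n15
[24] read 'a'  n15⇒n16  emit P3@[20:24]
[25] read 'a'  n16⇒n12 (fail-walked)
[26] read 'e'  n12⇒n23  emit P7@[25:26]
[27] read 'a'  n23⇒n12 (fail-walked)
[28] read 'c'  n12⇒n13
[29] read 'e'  n13⇒n14
[30] read 'd'  n14⇒n15
[31] read 'a'  n15⇒n16  emit P3@[27:31]
[32] read 'a'  n16⇒n12 (fail-walked)
[33] read 'a'  n12⇒n12 (fail-walked)
[34] read 'e'  n12⇒n23  emit P7@[33:34]
[35] read 'a'  n23⇒n12 (fail-walked)
[36] read 'e'  n12⇒n23  emit P7@[35:36]
[37] read 'e'  n23⇒n1 (fail-walked)
[38] read 'd'  n1⇒n2
[39] read 'e'  n2⇒n1 (fail-walked)

All matches (sorted): [[4,2],[7,7],[11,7],[16,0],[16,7],[18,6],[19,2],[24,3],[26,7],[31,3],[34,7],[36,7]]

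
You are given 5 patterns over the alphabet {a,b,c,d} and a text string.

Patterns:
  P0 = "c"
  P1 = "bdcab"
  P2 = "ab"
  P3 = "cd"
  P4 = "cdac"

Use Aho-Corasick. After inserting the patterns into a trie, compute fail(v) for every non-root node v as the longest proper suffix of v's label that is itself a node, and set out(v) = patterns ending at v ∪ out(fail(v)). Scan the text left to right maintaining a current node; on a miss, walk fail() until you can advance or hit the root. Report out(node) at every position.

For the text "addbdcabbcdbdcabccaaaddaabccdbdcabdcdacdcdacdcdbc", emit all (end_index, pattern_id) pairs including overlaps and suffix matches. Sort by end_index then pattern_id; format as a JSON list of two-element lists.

Construct AC machine:
Trie nodes:
  n0 'ε': a→7 b→2 c→1
  n1 'c': d→9  [P0 ends]
  n2 'b': d→3
  n3 'bd': c→4
  n4 'bdc': a→5
  n5 'bdca': b→6
  n6 'bdcab': ·  [P1 ends]
  n7 'a': b→8
  n8 'ab': ·  [P2 ends]
  n9 'cd': a→10  [P3 ends]
  n10 'cda': c→11
  n11 'cdac': ·  [P4 ends]

BFS fail/out derivation:
  fail(1) 'c': from fail(0)=0 chase 'c': 0 ⇒ 0;  out={0}∪out(0)={0}
  fail(2) 'b': from fail(0)=0 chase 'b': 0 ⇒ 0;  out=∅∪out(0)=∅
  fail(7) 'a': from fail(0)=0 chase 'a': 0 ⇒ 0;  out=∅∪out(0)=∅
  fail(3) 'bd': from fail(2)=0 chase 'd': 0 ⇒ 0;  out=∅∪out(0)=∅
  fail(8) 'ab': from fail(7)=0 chase 'b': 0 ⇒ 2;  out={2}∪out(2)={2}
  fail(9) 'cd': from fail(1)=0 chase 'd': 0 ⇒ 0;  out={3}∪out(0)={3}
  fail(4) 'bdc': from fail(3)=0 chase 'c': 0 ⇒ 1;  out=∅∪out(1)={0}
  fail(10) 'cda': from fail(9)=0 chase 'a': 0 ⇒ 7;  out=∅∪out(7)=∅
  fail(5) 'bdca': from fail(4)=1 chase 'a': 1→0 ⇒ 7;  out=∅∪out(7)=∅
  fail(11) 'cdac': from fail(10)=7 chase 'c': 7→0 ⇒ 1;  out={4}∪out(1)={0,4}
  fail(6) 'bdcab': from fail(5)=7 chase 'b': 7 ⇒ 8;  out={1}∪out(8)={1,2}

Scan:
pos 0 'a': at 7
pos 1 'd': at 0 (fail-walked)
pos 2 'd': at 0
pos 3 'b': at 2
pos 4 'd': at 3
pos 5 'c': at 4  ** P0@[5:5]
pos 6 'a': at 5
pos 7 'b': at 6  ** P1@[3:7],P2@[6:7]
pos 8 'b': at 2 (fail-walked)
pos 9 'c': at 1 (fail-walked)  ** P0@[9:9]
pos 10 'd': at 9  ** P3@[9:10]
pos 11 'b': at 2 (fail-walked)
pos 12 'd': at 3
pos 13 'c': at 4  ** P0@[13:13]
pos 14 'a': at 5
pos 15 'b': at 6  ** P1@[11:15],P2@[14:15]
pos 16 'c': at 1 (fail-walked)  ** P0@[16:16]
pos 17 'c': at 1 (fail-walked)  ** P0@[17:17]
pos 18 'a': at 7 (fail-walked)
pos 19 'a': at 7 (fail-walked)
pos 20 'a': at 7 (fail-walked)
pos 21 'd': at 0 (fail-walked)
pos 22 'd': at 0
pos 23 'a': at 7
pos 24 'a': at 7 (fail-walked)
pos 25 'b': at 8  ** P2@[24:25]
pos 26 'c': at 1 (fail-walked)  ** P0@[26:26]
pos 27 'c': at 1 (fail-walked)  ** P0@[27:27]
pos 28 'd': at 9  ** P3@[27:28]
pos 29 'b': at 2 (fail-walked)
pos 30 'd': at 3
pos 31 'c': at 4  ** P0@[31:31]
pos 32 'a': at 5
pos 33 'b': at 6  ** P1@[29:33],P2@[32:33]
pos 34 'd': at 3 (fail-walked)
pos 35 'c': at 4  ** P0@[35:35]
pos 36 'd': at 9 (fail-walked)  ** P3@[35:36]
pos 37 'a': at 10
pos 38 'c': at 11  ** P0@[38:38],P4@[35:38]
pos 39 'd': at 9 (fail-walked)  ** P3@[38:39]
pos 40 'c': at 1 (fail-walked)  ** P0@[40:40]
pos 41 'd': at 9  ** P3@[40:41]
pos 42 'a': at 10
pos 43 'c': at 11  ** P0@[43:43],P4@[40:43]
pos 44 'd': at 9 (fail-walked)  ** P3@[43:44]
pos 45 'c': at 1 (fail-walked)  ** P0@[45:45]
pos 46 'd': at 9  ** P3@[45:46]
pos 47 'b': at 2 (fail-walked)
pos 48 'c': at 1 (fail-walked)  ** P0@[48:48]

Matches: [[5,0],[7,1],[7,2],[9,0],[10,3],[13,0],[15,1],[15,2],[16,0],[17,0],[25,2],[26,0],[27,0],[28,3],[31,0],[33,1],[33,2],[35,0],[36,3],[38,0],[38,4],[39,3],[40,0],[41,3],[43,0],[43,4],[44,3],[45,0],[46,3],[48,0]]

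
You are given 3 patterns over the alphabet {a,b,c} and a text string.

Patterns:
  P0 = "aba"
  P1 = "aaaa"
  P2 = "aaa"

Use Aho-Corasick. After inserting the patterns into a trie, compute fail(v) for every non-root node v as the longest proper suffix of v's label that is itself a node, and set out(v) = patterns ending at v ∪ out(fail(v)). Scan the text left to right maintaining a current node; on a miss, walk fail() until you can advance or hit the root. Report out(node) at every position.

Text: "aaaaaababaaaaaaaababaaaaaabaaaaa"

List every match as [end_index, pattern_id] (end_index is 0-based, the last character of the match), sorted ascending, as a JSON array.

Build:
Trie nodes:
  0='ε' goto a→1
  1='a' goto a→4 b→2
  2='ab' goto a→3
  3='aba' goto ·  ←P0
  4='aa' goto a→5
  5='aaa' goto a→6  ←P2
  6='aaaa' goto ·  ←P1

BFS fail/out derivation:
  fail(1) 'a': from fail(0)=0 chase 'a': 0 ⇒ 0;  out=∅∪out(0)=∅
  fail(2) 'ab': from fail(1)=0 chase 'b': 0 ⇒ 0;  out=∅∪out(0)=∅
  fail(4) 'aa': from fail(1)=0 chase 'a': 0 ⇒ 1;  out=∅∪out(1)=∅
  fail(3) 'aba': from fail(2)=0 chase 'a': 0 ⇒ 1;  out={0}∪out(1)={0}
  fail(5) 'aaa': from fail(4)=1 chase 'a': 1 ⇒ 4;  out={2}∪out(4)={2}
  fail(6) 'aaaa': from fail(5)=4 chase 'a': 4 ⇒ 5;  out={1}∪out(5)={1,2}

Run:
i=0 'a': node 0→1
i=1 'a': node 1→4
i=2 'a': node 4→5  ** P2@[0:2]
i=3 'a': node 5→6  ** P1@[0:3],P2@[1:3]
i=4 'a': node 6→6 (fail-walked)  ** P1@[1:4],P2@[2:4]
i=5 'a': node 6→6 (fail-walked)  ** P1@[2:5],P2@[3:5]
i=6 'b': node 6→2 (fail-walked)
i=7 'a': node 2→3  ** P0@[5:7]
i=8 'b': node 3→2 (fail-walked)
i=9 'a': node 2→3  ** P0@[7:9]
i=10 'a': node 3→4 (fail-walked)
i=11 'a': node 4→5  ** P2@[9:11]
i=12 'a': node 5→6  ** P1@[9:12],P2@[10:12]
i=13 'a': node 6→6 (fail-walked)  ** P1@[10:13],P2@[11:13]
i=14 'a': node 6→6 (fail-walked)  ** P1@[11:14],P2@[12:14]
i=15 'a': node 6→6 (fail-walked)  ** P1@[12:15],P2@[13:15]
i=16 'a': node 6→6 (fail-walked)  ** P1@[13:16],P2@[14:16]
i=17 'b': node 6→2 (fail-walked)
i=18 'a': node 2→3  ** P0@[16:18]
i=19 'b': node 3→2 (fail-walked)
i=20 'a': node 2→3  ** P0@[18:20]
i=21 'a': node 3→4 (fail-walked)
i=22 'a': node 4→5  ** P2@[20:22]
i=23 'a': node 5→6  ** P1@[20:23],P2@[21:23]
i=24 'a': node 6→6 (fail-walked)  ** P1@[21:24],P2@[22:24]
i=25 'a': node 6→6 (fail-walked)  ** P1@[22:25],P2@[23:25]
i=26 'b': node 6→2 (fail-walked)
i=27 'a': node 2→3  ** P0@[25:27]
i=28 'a': node 3→4 (fail-walked)
i=29 'a': node 4→5  ** P2@[27:29]
i=30 'a': node 5→6  ** P1@[27:30],P2@[28:30]
i=31 'a': node 6→6 (fail-walked)  ** P1@[28:31],P2@[29:31]

Result: [[2,2],[3,1],[3,2],[4,1],[4,2],[5,1],[5,2],[7,0],[9,0],[11,2],[12,1],[12,2],[13,1],[13,2],[14,1],[14,2],[15,1],[15,2],[16,1],[16,2],[18,0],[20,0],[22,2],[23,1],[23,2],[24,1],[24,2],[25,1],[25,2],[27,0],[29,2],[30,1],[30,2],[31,1],[31,2]]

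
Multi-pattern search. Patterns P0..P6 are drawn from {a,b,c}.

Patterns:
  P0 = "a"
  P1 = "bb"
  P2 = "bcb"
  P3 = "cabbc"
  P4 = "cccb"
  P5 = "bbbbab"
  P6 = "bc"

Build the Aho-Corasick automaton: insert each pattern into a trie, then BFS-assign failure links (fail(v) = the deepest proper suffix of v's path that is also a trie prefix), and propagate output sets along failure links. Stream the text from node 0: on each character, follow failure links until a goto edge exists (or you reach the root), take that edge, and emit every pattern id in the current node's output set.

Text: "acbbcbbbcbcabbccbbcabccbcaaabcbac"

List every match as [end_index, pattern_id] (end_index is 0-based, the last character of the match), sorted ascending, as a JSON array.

Build automaton:
Trie (insert patterns):
  0='ε' goto a→1 b→2 c→6
  1='a' goto ·  ←P0
  2='b' goto b→3 c→4
  3='bb' goto b→14  ←P1
  4='bc' goto b→5  ←P6
  5='bcb' goto ·  ←P2
  6='c' goto a→7 c→11
  7='ca' goto b→8
  8='cab' goto b→9
  9='cabb' goto c→10
  10='cabbc' goto ·  ←P3
  11='cc' goto c→12
  12='ccc' goto b→13
  13='cccb' goto ·  ←P4
  14='bbb' goto b→15
  15='bbbb' goto a→16
  16='bbbba' goto b→17
  17='bbbbab' goto ·  ←P5

BFS fail/out derivation:
  fail(1) 'a': from fail(0)=0 chase 'a': 0 ⇒ 0;  out={0}∪out(0)={0}
  fail(2) 'b': from fail(0)=0 chase 'b': 0 ⇒ 0;  out=∅∪out(0)=∅
  fail(6) 'c': from fail(0)=0 chase 'c': 0 ⇒ 0;  out=∅∪out(0)=∅
  fail(3) 'bb': from fail(2)=0 chase 'b': 0 ⇒ 2;  out={1}∪out(2)={1}
  fail(4) 'bc': from fail(2)=0 chase 'c': 0 ⇒ 6;  out={6}∪out(6)={6}
  fail(7) 'ca': from fail(6)=0 chase 'a': 0 ⇒ 1;  out=∅∪out(1)={0}
  fail(11) 'cc': from fail(6)=0 chase 'c': 0 ⇒ 6;  out=∅∪out(6)=∅
  fail(5) 'bcb': from fail(4)=6 chase 'b': 6→0 ⇒ 2;  out={2}∪out(2)={2}
  fail(8) 'cab': from fail(7)=1 chase 'b': 1→0 ⇒ 2;  out=∅∪out(2)=∅
  fail(12) 'ccc': from fail(11)=6 chase 'c': 6 ⇒ 11;  out=∅∪out(11)=∅
  fail(14) 'bbb': from fail(3)=2 chase 'b': 2 ⇒ 3;  out=∅∪out(3)={1}
  fail(9) 'cabb': from fail(8)=2 chase 'b': 2 ⇒ 3;  out=∅∪out(3)={1}
  fail(13) 'cccb': from fail(12)=11 chase 'b': 11→6→0 ⇒ 2;  out={4}∪out(2)={4}
  fail(15) 'bbbb': from fail(14)=3 chase 'b': 3 ⇒ 14;  out=∅∪out(14)={1}
  fail(10) 'cabbc': from fail(9)=3 chase 'c': 3→2 ⇒ 4;  out={3}∪out(4)={3,6}
  fail(16) 'bbbba': from fail(15)=14 chase 'a': 14→3→2→0 ⇒ 1;  out=∅∪out(1)={0}
  fail(17) 'bbbbab': from fail(16)=1 chase 'b': 1→0 ⇒ 2;  out={5}∪out(2)={5}

Scan:
pos 0 'a': at 1  ** P0@[0:0]
pos 1 'c': at 6 ·f
pos 2 'b': at 2 ·f
pos 3 'b': at 3  ** P1@[2:3]
pos 4 'c': at 4 ·f  ** P6@[3:4]
pos 5 'b': at 5  ** P2@[3:5]
pos 6 'b': at 3 ·f  ** P1@[5:6]
pos 7 'b': at 14  ** P1@[6:7]
pos 8 'c': at 4 ·f  ** P6@[7:8]
pos 9 'b': at 5  ** P2@[7:9]
pos 10 'c': at 4 ·f  ** P6@[9:10]
pos 11 'a': at 7 ·f  ** P0@[11:11]
pos 12 'b': at 8
pos 13 'b': at 9  ** P1@[12:13]
pos 14 'c': at 10  ** P3@[10:14],P6@[13:14]
pos 15 'c': at 11 ·f
pos 16 'b': at 2 ·f
pos 17 'b': at 3  ** P1@[16:17]
pos 18 'c': at 4 ·f  ** P6@[17:18]
pos 19 'a': at 7 ·f  ** P0@[19:19]
pos 20 'b': at 8
pos 21 'c': at 4 ·f  ** P6@[20:21]
pos 22 'c': at 11 ·f
pos 23 'b': at 2 ·f
pos 24 'c': at 4  ** P6@[23:24]
pos 25 'a': at 7 ·f  ** P0@[25:25]
pos 26 'a': at 1 ·f  ** P0@[26:26]
pos 27 'a': at 1 ·f  ** P0@[27:27]
pos 28 'b': at 2 ·f
pos 29 'c': at 4  ** P6@[28:29]
pos 30 'b': at 5  ** P2@[28:30]
pos 31 'a': at 1 ·f  ** P0@[31:31]
pos 32 'c': at 6 ·f

Matches: [[0,0],[3,1],[4,6],[5,2],[6,1],[7,1],[8,6],[9,2],[10,6],[11,0],[13,1],[14,3],[14,6],[17,1],[18,6],[19,0],[21,6],[24,6],[25,0],[26,0],[27,0],[29,6],[30,2],[31,0]]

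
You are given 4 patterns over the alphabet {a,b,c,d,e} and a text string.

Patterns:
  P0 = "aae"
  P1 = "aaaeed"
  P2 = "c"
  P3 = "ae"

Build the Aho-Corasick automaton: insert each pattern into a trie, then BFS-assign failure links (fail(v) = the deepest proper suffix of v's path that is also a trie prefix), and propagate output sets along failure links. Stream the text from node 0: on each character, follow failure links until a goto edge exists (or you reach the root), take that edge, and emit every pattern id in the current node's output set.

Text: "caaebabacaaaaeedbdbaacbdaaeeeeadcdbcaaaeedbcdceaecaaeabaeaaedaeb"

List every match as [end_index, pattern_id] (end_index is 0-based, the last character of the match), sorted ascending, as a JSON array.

Build automaton:
Trie (insert patterns):
  n0 'ε': a→1 c→8
  n1 'a': a→2 e→9
  n2 'aa': a→4 e→3
  n3 'aae': ·  [P0 ends]
  n4 'aaa': e→5
  n5 'aaae': e→6
  n6 'aaaee': d→7
  n7 'aaaeed': ·  [P1 ends]
  n8 'c': ·  [P2 ends]
  n9 'ae': ·  [P3 ends]

Failure links (BFS by depth):
  n1('a'): parent n0 fail=0; on 'a' 0 → fail=0;  out ∅∪∅=∅
  n8('c'): parent n0 fail=0; on 'c' 0 → fail=0;  out {2}∪∅={2}
  n2('aa'): parent n1 fail=0; on 'a' 0 → fail=1;  out ∅∪∅=∅
  n9('ae'): parent n1 fail=0; on 'e' 0 → fail=0;  out {3}∪∅={3}
  n3('aae'): parent n2 fail=1; on 'e' 1 → fail=9;  out {0}∪{3}={0,3}
  n4('aaa'): parent n2 fail=1; on 'a' 1 → fail=2;  out ∅∪∅=∅
  n5('aaae'): parent n4 fail=2; on 'e' 2 → fail=3;  out ∅∪{0,3}={0,3}
  n6('aaaee'): parent n5 fail=3; on 'e' 3→9→0 → fail=0;  out ∅∪∅=∅
  n7('aaaeed'): parent n6 fail=0; on 'd' 0 → fail=0;  out {1}∪∅={1}

Run:
i=0 'c': node 0→8  → match P2@[0:0]
i=1 'a': node 8→1 (via fail)
i=2 'a': node 1→2
i=3 'e': node 2→3  → match P0@[1:3],P3@[2:3]
i=4 'b': node 3→0 (via fail)
i=5 'a': node 0→1
i=6 'b': node 1→0 (via fail)
i=7 'a': node 0→1
i=8 'c': node 1→8 (via fail)  → match P2@[8:8]
i=9 'a': node 8→1 (via fail)
i=10 'a': node 1→2
i=11 'a': node 2→4
i=12 'a': node 4→4 (via fail)
i=13 'e': node 4→5  → match P0@[11:13],P3@[12:13]
i=14 'e': node 5→6
i=15 'd': node 6→7  → match P1@[10:15]
i=16 'b': node 7→0 (via fail)
i=17 'd': node 0→0
i=18 'b': node 0→0
i=19 'a': node 0→1
i=20 'a': node 1→2
i=21 'c': node 2→8 (via fail)  → match P2@[21:21]
i=22 'b': node 8→0 (via fail)
i=23 'd': node 0→0
i=24 'a': node 0→1
i=25 'a': node 1→2
i=26 'e': node 2→3  → match P0@[24:26],P3@[25:26]
i=27 'e': node 3→0 (via fail)
i=28 'e': node 0→0
i=29 'e': node 0→0
i=30 'a': node 0→1
i=31 'd': node 1→0 (via fail)
i=32 'c': node 0→8  → match P2@[32:32]
i=33 'd': node 8→0 (via fail)
i=34 'b': node 0→0
i=35 'c': node 0→8  → match P2@[35:35]
i=36 'a': node 8→1 (via fail)
i=37 'a': node 1→2
i=38 'a': node 2→4
i=39 'e': node 4→5  → match P0@[37:39],P3@[38:39]
i=40 'e': node 5→6
i=41 'd': node 6→7  → match P1@[36:41]
i=42 'b': node 7→0 (via fail)
i=43 'c': node 0→8  → match P2@[43:43]
i=44 'd': node 8→0 (via fail)
i=45 'c': node 0→8  → match P2@[45:45]
i=46 'e': node 8→0 (via fail)
i=47 'a': node 0→1
i=48 'e': node 1→9  → match P3@[47:48]
i=49 'c': node 9→8 (via fail)  → match P2@[49:49]
i=50 'a': node 8→1 (via fail)
i=51 'a': node 1→2
i=52 'e': node 2→3  → match P0@[50:52],P3@[51:52]
i=53 'a': node 3→1 (via fail)
i=54 'b': node 1→0 (via fail)
i=55 'a': node 0→1
i=56 'e': node 1→9  → match P3@[55:56]
i=57 'a': node 9→1 (via fail)
i=58 'a': node 1→2
i=59 'e': node 2→3  → match P0@[57:59],P3@[58:59]
i=60 'd': node 3→0 (via fail)
i=61 'a': node 0→1
i=62 'e': node 1→9  → match P3@[61:62]
i=63 'b': node 9→0 (via fail)

Matches: [[0,2],[3,0],[3,3],[8,2],[13,0],[13,3],[15,1],[21,2],[26,0],[26,3],[32,2],[35,2],[39,0],[39,3],[41,1],[43,2],[45,2],[48,3],[49,2],[52,0],[52,3],[56,3],[59,0],[59,3],[62,3]]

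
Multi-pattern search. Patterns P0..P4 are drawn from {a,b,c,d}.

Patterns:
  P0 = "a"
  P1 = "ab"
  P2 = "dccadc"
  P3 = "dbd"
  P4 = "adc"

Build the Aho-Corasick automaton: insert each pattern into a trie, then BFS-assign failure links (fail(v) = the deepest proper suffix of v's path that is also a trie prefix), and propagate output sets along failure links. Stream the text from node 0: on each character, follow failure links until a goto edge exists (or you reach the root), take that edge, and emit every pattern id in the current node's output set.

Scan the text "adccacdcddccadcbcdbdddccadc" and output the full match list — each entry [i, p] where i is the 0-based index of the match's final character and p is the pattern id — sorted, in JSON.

Build automaton:
Trie (insert patterns):
  n0 'ε': a→1 d→3
  n1 'a': b→2 d→11  ←P0
  n2 'ab': ·  ←P1
  n3 'd': b→9 c→4
  n4 'dc': c→5
  n5 'dcc': a→6
  n6 'dcca': d→7
  n7 'dccad': c→8
  n8 'dccadc': ·  ←P2
  n9 'db': d→10
  n10 'dbd': ·  ←P3
  n11 'ad': c→12
  n12 'adc': ·  ←P4

Failure links (BFS by depth):
  n1('a'): parent n0 fail=0; on 'a' 0 → fail=0;  out {0}∪∅={0}
  n3('d'): parent n0 fail=0; on 'd' 0 → fail=0;  out ∅∪∅=∅
  n2('ab'): parent n1 fail=0; on 'b' 0 → fail=0;  out {1}∪∅={1}
  n4('dc'): parent n3 fail=0; on 'c' 0 → fail=0;  out ∅∪∅=∅
  n9('db'): parent n3 fail=0; on 'b' 0 → fail=0;  out ∅∪∅=∅
  n11('ad'): parent n1 fail=0; on 'd' 0 → fail=3;  out ∅∪∅=∅
  n5('dcc'): parent n4 fail=0; on 'c' 0 → fail=0;  out ∅∪∅=∅
  n10('dbd'): parent n9 fail=0; on 'd' 0 → fail=3;  out {3}∪∅={3}
  n12('adc'): parent n11 fail=3; on 'c' 3 → fail=4;  out {4}∪∅={4}
  n6('dcca'): parent n5 fail=0; on 'a' 0 → fail=1;  out ∅∪{0}={0}
  n7('dccad'): parent n6 fail=1; on 'd' 1 → fail=11;  out ∅∪∅=∅
  n8('dccadc'): parent n7 fail=11; on 'c' 11 → fail=12;  out {2}∪{4}={2,4}

Scan:
i=0 'a': node 0→1  → match P0@[0:0]
i=1 'd': node 1→11
i=2 'c': node 11→12  → match P4@[0:2]
i=3 'c': node 12→5 (via fail)
i=4 'a': node 5→6  → match P0@[4:4]
i=5 'c': node 6→0 (via fail)
i=6 'd': node 0→3
i=7 'c': node 3→4
i=8 'd': node 4→3 (via fail)
i=9 'd': node 3→3 (via fail)
i=10 'c': node 3→4
i=11 'c': node 4→5
i=12 'a': node 5→6  → match P0@[12:12]
i=13 'd': node 6→7
i=14 'c': node 7→8  → match P2@[9:14],P4@[12:14]
i=15 'b': node 8→0 (via fail)
i=16 'c': node 0→0
i=17 'd': node 0→3
i=18 'b': node 3→9
i=19 'd': node 9→10  → match P3@[17:19]
i=20 'd': node 10→3 (via fail)
i=21 'd': node 3→3 (via fail)
i=22 'c': node 3→4
i=23 'c': node 4→5
i=24 'a': node 5→6  → match P0@[24:24]
i=25 'd': node 6→7
i=26 'c': node 7→8  → match P2@[21:26],P4@[24:26]

All matches (sorted): [[0,0],[2,4],[4,0],[12,0],[14,2],[14,4],[19,3],[24,0],[26,2],[26,4]]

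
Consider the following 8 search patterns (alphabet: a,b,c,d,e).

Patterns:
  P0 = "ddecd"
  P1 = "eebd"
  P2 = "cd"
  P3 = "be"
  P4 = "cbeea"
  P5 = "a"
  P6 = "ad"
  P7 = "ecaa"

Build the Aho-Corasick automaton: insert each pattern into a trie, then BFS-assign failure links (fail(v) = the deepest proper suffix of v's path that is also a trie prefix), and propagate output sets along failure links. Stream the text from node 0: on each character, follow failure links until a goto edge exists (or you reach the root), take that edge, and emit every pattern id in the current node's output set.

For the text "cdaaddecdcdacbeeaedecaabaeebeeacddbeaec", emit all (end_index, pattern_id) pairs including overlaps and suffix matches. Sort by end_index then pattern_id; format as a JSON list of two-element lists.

Build:
Trie nodes:
  0='ε' goto a→18 b→12 c→10 d→1 e→6
  1='d' goto d→2
  2='dd' goto e→3
  3='dde' goto c→4
  4='ddec' goto d→5
  5='ddecd' goto ·  [P0 ends]
  6='e' goto c→20 e→7
  7='ee' goto b→8
  8='eeb' goto d→9
  9='eebd' goto ·  [P1 ends]
  10='c' goto b→14 d→11
  11='cd' goto ·  [P2 ends]
  12='b' goto e→13
  13='be' goto ·  [P3 ends]
  14='cb' goto e→15
  15='cbe' goto e→16
  16='cbee' goto a→17
  17='cbeea' goto ·  [P4 ends]
  18='a' goto d→19  [P5 ends]
  19='ad' goto ·  [P6 ends]
  20='ec' goto a→21
  21='eca' goto a→22
  22='ecaa' goto ·  [P7 ends]

Failure links (BFS by depth):
  n1('d'): parent n0 fail=0; on 'd' 0 → fail=0;  out ∅∪∅=∅
  n6('e'): parent n0 fail=0; on 'e' 0 → fail=0;  out ∅∪∅=∅
  n10('c'): parent n0 fail=0; on 'c' 0 → fail=0;  out ∅∪∅=∅
  n12('b'): parent n0 fail=0; on 'b' 0 → fail=0;  out ∅∪∅=∅
  n18('a'): parent n0 fail=0; on 'a' 0 → fail=0;  out {5}∪∅={5}
  n2('dd'): parent n1 fail=0; on 'd' 0 → fail=1;  out ∅∪∅=∅
  n7('ee'): parent n6 fail=0; on 'e' 0 → fail=6;  out ∅∪∅=∅
  n11('cd'): parent n10 fail=0; on 'd' 0 → fail=1;  out {2}∪∅={2}
  n13('be'): parent n12 fail=0; on 'e' 0 → fail=6;  out {3}∪∅={3}
  n14('cb'): parent n10 fail=0; on 'b' 0 → fail=12;  out ∅∪∅=∅
  n19('ad'): parent n18 fail=0; on 'd' 0 → fail=1;  out {6}∪∅={6}
  n20('ec'): parent n6 fail=0; on 'c' 0 → fail=10;  out ∅∪∅=∅
  n3('dde'): parent n2 fail=1; on 'e' 1→0 → fail=6;  out ∅∪∅=∅
  n8('eeb'): parent n7 fail=6; on 'b' 6→0 → fail=12;  out ∅∪∅=∅
  n15('cbe'): parent n14 fail=12; on 'e' 12 → fail=13;  out ∅∪{3}={3}
  n21('eca'): parent n20 fail=10; on 'a' 10→0 → fail=18;  out ∅∪{5}={5}
  n4('ddec'): parent n3 fail=6; on 'c' 6 → fail=20;  out ∅∪∅=∅
  n9('eebd'): parent n8 fail=12; on 'd' 12→0 → fail=1;  out {1}∪∅={1}
  n16('cbee'): parent n15 fail=13; on 'e' 13→6 → fail=7;  out ∅∪∅=∅
  n22('ecaa'): parent n21 fail=18; on 'a' 18→0 → fail=18;  out {7}∪{5}={5,7}
  n5('ddecd'): parent n4 fail=20; on 'd' 20→10 → fail=11;  out {0}∪{2}={0,2}
  n17('cbeea'): parent n16 fail=7; on 'a' 7→6→0 → fail=18;  out {4}∪{5}={4,5}

Text stream:
i=0 'c': node 0→10
i=1 'd': node 10→11  emit P2@[0:1]
i=2 'a': node 11→18 ·f  emit P5@[2:2]
i=3 'a': node 18→18 ·f  emit P5@[3:3]
i=4 'd': node 18→19  emit P6@[3:4]
i=5 'd': node 19→2 ·f
i=6 'e': node 2→3
i=7 'c': node 3→4
i=8 'd': node 4→5  emit P0@[4:8],P2@[7:8]
i=9 'c': node 5→10 ·f
i=10 'd': node 10→11  emit P2@[9:10]
i=11 'a': node 11→18 ·f  emit P5@[11:11]
i=12 'c': node 18→10 ·f
i=13 'b': node 10→14
i=14 'e': node 14→15  emit P3@[13:14]
i=15 'e': node 15→16
i=16 'a': node 16→17  emit P4@[12:16],P5@[16:16]
i=17 'e': node 17→6 ·f
i=18 'd': node 6→1 ·f
i=19 'e': node 1→6 ·f
i=20 'c': node 6→20
i=21 'a': node 20→21  emit P5@[21:21]
i=22 'a': node 21→22  emit P5@[22:22],P7@[19:22]
i=23 'b': node 22→12 ·f
i=24 'a': node 12→18 ·f  emit P5@[24:24]
i=25 'e': node 18→6 ·f
i=26 'e': node 6→7
i=27 'b': node 7→8
i=28 'e': node 8→13 ·f  emit P3@[27:28]
i=29 'e': node 13→7 ·f
i=30 'a': node 7→18 ·f  emit P5@[30:30]
i=31 'c': node 18→10 ·f
i=32 'd': node 10→11  emit P2@[31:32]
i=33 'd': node 11→2 ·f
i=34 'b': node 2→12 ·f
i=35 'e': node 12→13  emit P3@[34:35]
i=36 'a': node 13→18 ·f  emit P5@[36:36]
i=37 'e': node 18→6 ·f
i=38 'c': node 6→20

Matches: [[1,2],[2,5],[3,5],[4,6],[8,0],[8,2],[10,2],[11,5],[14,3],[16,4],[16,5],[21,5],[22,5],[22,7],[24,5],[28,3],[30,5],[32,2],[35,3],[36,5]]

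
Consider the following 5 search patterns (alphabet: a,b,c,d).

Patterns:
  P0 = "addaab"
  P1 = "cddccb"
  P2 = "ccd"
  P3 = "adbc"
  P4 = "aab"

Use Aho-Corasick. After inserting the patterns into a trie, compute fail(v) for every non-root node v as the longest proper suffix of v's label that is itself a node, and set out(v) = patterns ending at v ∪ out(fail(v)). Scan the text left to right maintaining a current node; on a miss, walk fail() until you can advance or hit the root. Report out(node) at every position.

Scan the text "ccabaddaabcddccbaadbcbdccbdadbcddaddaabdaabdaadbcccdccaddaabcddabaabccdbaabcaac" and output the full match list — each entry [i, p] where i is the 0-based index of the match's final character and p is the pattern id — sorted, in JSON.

Construct AC machine:
Trie (insert patterns):
  n0 'ε': a→1 c→7
  n1 'a': a→17 d→2
  n2 'ad': b→15 d→3
  n3 'add': a→4
  n4 'adda': a→5
  n5 'addaa': b→6
  n6 'addaab': ·  [P0 ends]
  n7 'c': c→13 d→8
  n8 'cd': d→9
  n9 'cdd': c→10
  n10 'cddc': c→11
  n11 'cddcc': b→12
  n12 'cddccb': ·  [P1 ends]
  n13 'cc': d→14
  n14 'ccd': ·  [P2 ends]
  n15 'adb': c→16
  n16 'adbc': ·  [P3 ends]
  n17 'aa': b→18
  n18 'aab': ·  [P4 ends]

BFS fail/out derivation:
  n1('a'): parent n0 fail=0; on 'a' 0 → fail=0;  out ∅∪∅=∅
  n7('c'): parent n0 fail=0; on 'c' 0 → fail=0;  out ∅∪∅=∅
  n2('ad'): parent n1 fail=0; on 'd' 0 → fail=0;  out ∅∪∅=∅
  n8('cd'): parent n7 fail=0; on 'd' 0 → fail=0;  out ∅∪∅=∅
  n13('cc'): parent n7 fail=0; on 'c' 0 → fail=7;  out ∅∪∅=∅
  n17('aa'): parent n1 fail=0; on 'a' 0 → fail=1;  out ∅∪∅=∅
  n3('add'): parent n2 fail=0; on 'd' 0 → fail=0;  out ∅∪∅=∅
  n9('cdd'): parent n8 fail=0; on 'd' 0 → fail=0;  out ∅∪∅=∅
  n14('ccd'): parent n13 fail=7; on 'd' 7 → fail=8;  out {2}∪∅={2}
  n15('adb'): parent n2 fail=0; on 'b' 0 → fail=0;  out ∅∪∅=∅
  n18('aab'): parent n17 fail=1; on 'b' 1→0 → fail=0;  out {4}∪∅={4}
  n4('adda'): parent n3 fail=0; on 'a' 0 → fail=1;  out ∅∪∅=∅
  n10('cddc'): parent n9 fail=0; on 'c' 0 → fail=7;  out ∅∪∅=∅
  n16('adbc'): parent n15 fail=0; on 'c' 0 → fail=7;  out {3}∪∅={3}
  n5('addaa'): parent n4 fail=1; on 'a' 1 → fail=17;  out ∅∪∅=∅
  n11('cddcc'): parent n10 fail=7; on 'c' 7 → fail=13;  out ∅∪∅=∅
  n6('addaab'): parent n5 fail=17; on 'b' 17 → fail=18;  out {0}∪{4}={0,4}
  n12('cddccb'): parent n11 fail=13; on 'b' 13→7→0 → fail=0;  out {1}∪∅={1}

Scan:
pos 0 'c': at 7
pos 1 'c': at 13
pos 2 'a': at 1 (fail-walked)
pos 3 'b': at 0 (fail-walked)
pos 4 'a': at 1
pos 5 'd': at 2
pos 6 'd': at 3
pos 7 'a': at 4
pos 8 'a': at 5
pos 9 'b': at 6  ** P0@[4:9],P4@[7:9]
pos 10 'c': at 7 (fail-walked)
pos 11 'd': at 8
pos 12 'd': at 9
pos 13 'c': at 10
pos 14 'c': at 11
pos 15 'b': at 12  ** P1@[10:15]
pos 16 'a': at 1 (fail-walked)
pos 17 'a': at 17
pos 18 'd': at 2 (fail-walked)
pos 19 'b': at 15
pos 20 'c': at 16  ** P3@[17:20]
pos 21 'b': at 0 (fail-walked)
pos 22 'd': at 0
pos 23 'c': at 7
pos 24 'c': at 13
pos 25 'b': at 0 (fail-walked)
pos 26 'd': at 0
pos 27 'a': at 1
pos 28 'd': at 2
pos 29 'b': at 15
pos 30 'c': at 16  ** P3@[27:30]
pos 31 'd': at 8 (fail-walked)
pos 32 'd': at 9
pos 33 'a': at 1 (fail-walked)
pos 34 'd': at 2
pos 35 'd': at 3
pos 36 'a': at 4
pos 37 'a': at 5
pos 38 'b': at 6  ** P0@[33:38],P4@[36:38]
pos 39 'd': at 0 (fail-walked)
pos 40 'a': at 1
pos 41 'a': at 17
pos 42 'b': at 18  ** P4@[40:42]
pos 43 'd': at 0 (fail-walked)
pos 44 'a': at 1
pos 45 'a': at 17
pos 46 'd': at 2 (fail-walked)
pos 47 'b': at 15
pos 48 'c': at 16  ** P3@[45:48]
pos 49 'c': at 13 (fail-walked)
pos 50 'c': at 13 (fail-walked)
pos 51 'd': at 14  ** P2@[49:51]
pos 52 'c': at 7 (fail-walked)
pos 53 'c': at 13
pos 54 'a': at 1 (fail-walked)
pos 55 'd': at 2
pos 56 'd': at 3
pos 57 'a': at 4
pos 58 'a': at 5
pos 59 'b': at 6  ** P0@[54:59],P4@[57:59]
pos 60 'c': at 7 (fail-walked)
pos 61 'd': at 8
pos 62 'd': at 9
pos 63 'a': at 1 (fail-walked)
pos 64 'b': at 0 (fail-walked)
pos 65 'a': at 1
pos 66 'a': at 17
pos 67 'b': at 18  ** P4@[65:67]
pos 68 'c': at 7 (fail-walked)
pos 69 'c': at 13
pos 70 'd': at 14  ** P2@[68:70]
pos 71 'b': at 0 (fail-walked)
pos 72 'a': at 1
pos 73 'a': at 17
pos 74 'b': at 18  ** P4@[72:74]
pos 75 'c': at 7 (fail-walked)
pos 76 'a': at 1 (fail-walked)
pos 77 'a': at 17
pos 78 'c': at 7 (fail-walked)

Result: [[9,0],[9,4],[15,1],[20,3],[30,3],[38,0],[38,4],[42,4],[48,3],[51,2],[59,0],[59,4],[67,4],[70,2],[74,4]]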